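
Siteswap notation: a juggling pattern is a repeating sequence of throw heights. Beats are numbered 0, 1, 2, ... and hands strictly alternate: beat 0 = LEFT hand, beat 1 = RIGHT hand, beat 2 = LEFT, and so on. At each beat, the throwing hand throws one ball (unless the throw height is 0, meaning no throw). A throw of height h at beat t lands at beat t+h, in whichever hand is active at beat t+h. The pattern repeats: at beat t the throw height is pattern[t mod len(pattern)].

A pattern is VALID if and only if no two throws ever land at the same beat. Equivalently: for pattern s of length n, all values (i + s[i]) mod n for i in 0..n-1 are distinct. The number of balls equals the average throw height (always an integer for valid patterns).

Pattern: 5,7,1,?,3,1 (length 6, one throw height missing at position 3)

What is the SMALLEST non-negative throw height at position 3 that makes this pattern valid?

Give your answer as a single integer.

i=0: (0 + 5) mod 6 = 5
i=1: (1 + 7) mod 6 = 2
i=2: (2 + 1) mod 6 = 3
i=3: s[i]=? (unknown)
i=4: (4 + 3) mod 6 = 1
i=5: (5 + 1) mod 6 = 0
Known residues: [0, 1, 2, 3, 5]; need a permutation of 0..5, so missing residue r = 4
Need (3 + s) mod 6 = 4; smallest s = (4 - 3) mod 6 = 1

Answer: 1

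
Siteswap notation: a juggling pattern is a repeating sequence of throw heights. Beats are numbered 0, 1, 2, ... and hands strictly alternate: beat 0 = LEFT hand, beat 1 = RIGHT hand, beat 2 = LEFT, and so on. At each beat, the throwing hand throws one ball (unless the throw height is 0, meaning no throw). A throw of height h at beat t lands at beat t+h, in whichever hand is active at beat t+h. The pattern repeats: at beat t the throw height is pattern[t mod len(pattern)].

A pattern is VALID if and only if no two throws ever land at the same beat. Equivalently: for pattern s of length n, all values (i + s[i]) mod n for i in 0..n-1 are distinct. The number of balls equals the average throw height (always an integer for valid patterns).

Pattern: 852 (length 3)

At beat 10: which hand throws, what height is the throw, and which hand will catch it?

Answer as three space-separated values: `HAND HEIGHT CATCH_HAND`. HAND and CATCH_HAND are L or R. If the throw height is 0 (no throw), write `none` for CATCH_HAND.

Answer: L 5 R

Derivation:
Beat 10: 10 mod 2 = 0, so hand = L
Throw height = pattern[10 mod 3] = pattern[1] = 5
Lands at beat 10+5=15, 15 mod 2 = 1, so catch hand = R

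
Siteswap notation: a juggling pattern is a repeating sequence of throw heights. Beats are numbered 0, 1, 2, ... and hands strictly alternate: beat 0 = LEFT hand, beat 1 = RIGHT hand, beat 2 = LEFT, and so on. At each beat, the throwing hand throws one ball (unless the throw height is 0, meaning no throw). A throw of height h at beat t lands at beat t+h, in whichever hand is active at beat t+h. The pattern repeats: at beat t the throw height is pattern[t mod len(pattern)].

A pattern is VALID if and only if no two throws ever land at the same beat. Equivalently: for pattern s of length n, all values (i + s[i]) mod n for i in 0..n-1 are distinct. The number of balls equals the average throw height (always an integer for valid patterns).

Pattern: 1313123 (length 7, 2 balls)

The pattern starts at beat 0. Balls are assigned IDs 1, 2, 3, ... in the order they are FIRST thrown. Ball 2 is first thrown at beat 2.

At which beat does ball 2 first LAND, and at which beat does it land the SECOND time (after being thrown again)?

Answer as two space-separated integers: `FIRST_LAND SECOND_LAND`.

Answer: 3 6

Derivation:
Beat 0 (L): throw ball1 h=1 -> lands@1:R; in-air after throw: [b1@1:R]
Beat 1 (R): throw ball1 h=3 -> lands@4:L; in-air after throw: [b1@4:L]
Beat 2 (L): throw ball2 h=1 -> lands@3:R; in-air after throw: [b2@3:R b1@4:L]
Beat 3 (R): throw ball2 h=3 -> lands@6:L; in-air after throw: [b1@4:L b2@6:L]
Beat 4 (L): throw ball1 h=1 -> lands@5:R; in-air after throw: [b1@5:R b2@6:L]
Beat 5 (R): throw ball1 h=2 -> lands@7:R; in-air after throw: [b2@6:L b1@7:R]
Beat 6 (L): throw ball2 h=3 -> lands@9:R; in-air after throw: [b1@7:R b2@9:R]
Ball 2: thrown@2 h=1 -> first land @3; rethrown@3 h=3 -> second land @6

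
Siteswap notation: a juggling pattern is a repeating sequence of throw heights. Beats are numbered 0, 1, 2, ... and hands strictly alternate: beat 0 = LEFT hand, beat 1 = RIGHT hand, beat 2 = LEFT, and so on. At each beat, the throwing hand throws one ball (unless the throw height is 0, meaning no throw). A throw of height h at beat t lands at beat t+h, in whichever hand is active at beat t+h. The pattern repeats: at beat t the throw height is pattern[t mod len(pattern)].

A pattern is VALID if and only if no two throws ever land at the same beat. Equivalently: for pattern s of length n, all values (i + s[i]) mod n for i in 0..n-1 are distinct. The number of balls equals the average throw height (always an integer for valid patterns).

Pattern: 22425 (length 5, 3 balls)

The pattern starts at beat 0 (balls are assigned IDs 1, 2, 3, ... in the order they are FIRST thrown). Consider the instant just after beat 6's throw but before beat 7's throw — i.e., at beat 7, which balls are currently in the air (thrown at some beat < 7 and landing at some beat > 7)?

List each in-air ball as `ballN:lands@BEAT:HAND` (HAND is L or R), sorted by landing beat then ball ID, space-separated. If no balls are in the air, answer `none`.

Beat 0 (L): throw ball1 h=2 -> lands@2:L; in-air after throw: [b1@2:L]
Beat 1 (R): throw ball2 h=2 -> lands@3:R; in-air after throw: [b1@2:L b2@3:R]
Beat 2 (L): throw ball1 h=4 -> lands@6:L; in-air after throw: [b2@3:R b1@6:L]
Beat 3 (R): throw ball2 h=2 -> lands@5:R; in-air after throw: [b2@5:R b1@6:L]
Beat 4 (L): throw ball3 h=5 -> lands@9:R; in-air after throw: [b2@5:R b1@6:L b3@9:R]
Beat 5 (R): throw ball2 h=2 -> lands@7:R; in-air after throw: [b1@6:L b2@7:R b3@9:R]
Beat 6 (L): throw ball1 h=2 -> lands@8:L; in-air after throw: [b2@7:R b1@8:L b3@9:R]
Beat 7 (R): throw ball2 h=4 -> lands@11:R; in-air after throw: [b1@8:L b3@9:R b2@11:R]

Answer: ball1:lands@8:L ball3:lands@9:R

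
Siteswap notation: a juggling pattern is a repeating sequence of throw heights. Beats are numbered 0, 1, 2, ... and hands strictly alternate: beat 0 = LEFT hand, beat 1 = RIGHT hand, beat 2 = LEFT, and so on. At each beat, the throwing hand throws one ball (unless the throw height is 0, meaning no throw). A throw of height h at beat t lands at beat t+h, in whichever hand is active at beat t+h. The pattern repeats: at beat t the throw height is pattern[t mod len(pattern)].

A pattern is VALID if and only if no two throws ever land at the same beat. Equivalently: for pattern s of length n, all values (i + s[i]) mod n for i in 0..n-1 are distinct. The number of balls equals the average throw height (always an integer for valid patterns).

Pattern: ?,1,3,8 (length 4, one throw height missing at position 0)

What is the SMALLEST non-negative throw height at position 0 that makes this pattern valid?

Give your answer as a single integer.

Answer: 0

Derivation:
i=0: s[i]=? (unknown)
i=1: (1 + 1) mod 4 = 2
i=2: (2 + 3) mod 4 = 1
i=3: (3 + 8) mod 4 = 3
Known residues: [1, 2, 3]; need a permutation of 0..3, so missing residue r = 0
Need (0 + s) mod 4 = 0; smallest s = (0 - 0) mod 4 = 0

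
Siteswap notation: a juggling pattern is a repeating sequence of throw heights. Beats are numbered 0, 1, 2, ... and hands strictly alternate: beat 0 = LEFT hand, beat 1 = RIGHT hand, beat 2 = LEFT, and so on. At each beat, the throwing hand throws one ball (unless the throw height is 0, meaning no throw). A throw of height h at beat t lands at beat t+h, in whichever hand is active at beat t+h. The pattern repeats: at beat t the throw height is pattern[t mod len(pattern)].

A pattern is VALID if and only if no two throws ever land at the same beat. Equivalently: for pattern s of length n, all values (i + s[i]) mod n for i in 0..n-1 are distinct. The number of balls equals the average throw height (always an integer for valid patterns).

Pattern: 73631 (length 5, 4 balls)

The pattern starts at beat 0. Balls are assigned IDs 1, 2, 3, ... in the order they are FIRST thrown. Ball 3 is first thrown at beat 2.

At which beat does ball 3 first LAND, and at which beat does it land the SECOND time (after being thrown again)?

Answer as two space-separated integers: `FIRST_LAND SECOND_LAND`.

Beat 0 (L): throw ball1 h=7 -> lands@7:R; in-air after throw: [b1@7:R]
Beat 1 (R): throw ball2 h=3 -> lands@4:L; in-air after throw: [b2@4:L b1@7:R]
Beat 2 (L): throw ball3 h=6 -> lands@8:L; in-air after throw: [b2@4:L b1@7:R b3@8:L]
Beat 3 (R): throw ball4 h=3 -> lands@6:L; in-air after throw: [b2@4:L b4@6:L b1@7:R b3@8:L]
Beat 4 (L): throw ball2 h=1 -> lands@5:R; in-air after throw: [b2@5:R b4@6:L b1@7:R b3@8:L]
Beat 5 (R): throw ball2 h=7 -> lands@12:L; in-air after throw: [b4@6:L b1@7:R b3@8:L b2@12:L]
Beat 6 (L): throw ball4 h=3 -> lands@9:R; in-air after throw: [b1@7:R b3@8:L b4@9:R b2@12:L]
Beat 7 (R): throw ball1 h=6 -> lands@13:R; in-air after throw: [b3@8:L b4@9:R b2@12:L b1@13:R]
Beat 8 (L): throw ball3 h=3 -> lands@11:R; in-air after throw: [b4@9:R b3@11:R b2@12:L b1@13:R]
Beat 9 (R): throw ball4 h=1 -> lands@10:L; in-air after throw: [b4@10:L b3@11:R b2@12:L b1@13:R]
Beat 10 (L): throw ball4 h=7 -> lands@17:R; in-air after throw: [b3@11:R b2@12:L b1@13:R b4@17:R]
Beat 11 (R): throw ball3 h=3 -> lands@14:L; in-air after throw: [b2@12:L b1@13:R b3@14:L b4@17:R]
Ball 3: thrown@2 h=6 -> first land @8; rethrown@8 h=3 -> second land @11

Answer: 8 11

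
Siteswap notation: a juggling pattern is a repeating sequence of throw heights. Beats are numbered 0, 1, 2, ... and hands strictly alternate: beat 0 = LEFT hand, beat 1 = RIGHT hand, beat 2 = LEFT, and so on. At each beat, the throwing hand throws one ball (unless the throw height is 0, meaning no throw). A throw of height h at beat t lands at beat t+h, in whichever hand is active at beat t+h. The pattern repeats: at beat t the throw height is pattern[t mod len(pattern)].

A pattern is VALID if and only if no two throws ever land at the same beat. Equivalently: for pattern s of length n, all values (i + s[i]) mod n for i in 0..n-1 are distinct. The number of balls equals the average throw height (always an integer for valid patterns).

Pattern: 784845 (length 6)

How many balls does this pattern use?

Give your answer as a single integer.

Answer: 6

Derivation:
Pattern = [7, 8, 4, 8, 4, 5], length n = 6
  position 0: throw height = 7, running sum = 7
  position 1: throw height = 8, running sum = 15
  position 2: throw height = 4, running sum = 19
  position 3: throw height = 8, running sum = 27
  position 4: throw height = 4, running sum = 31
  position 5: throw height = 5, running sum = 36
Total sum = 36; balls = sum / n = 36 / 6 = 6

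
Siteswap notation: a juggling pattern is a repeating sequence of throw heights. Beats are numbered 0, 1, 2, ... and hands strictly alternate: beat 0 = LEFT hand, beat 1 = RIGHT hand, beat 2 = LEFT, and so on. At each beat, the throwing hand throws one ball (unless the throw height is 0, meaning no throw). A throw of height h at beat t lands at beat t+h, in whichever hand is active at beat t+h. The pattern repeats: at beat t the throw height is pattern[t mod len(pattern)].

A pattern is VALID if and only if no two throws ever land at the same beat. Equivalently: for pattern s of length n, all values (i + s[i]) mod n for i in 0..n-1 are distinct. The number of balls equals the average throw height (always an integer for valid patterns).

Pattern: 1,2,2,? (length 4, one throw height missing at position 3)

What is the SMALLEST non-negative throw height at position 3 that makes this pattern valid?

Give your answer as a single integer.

Answer: 3

Derivation:
i=0: (0 + 1) mod 4 = 1
i=1: (1 + 2) mod 4 = 3
i=2: (2 + 2) mod 4 = 0
i=3: s[i]=? (unknown)
Known residues: [0, 1, 3]; need a permutation of 0..3, so missing residue r = 2
Need (3 + s) mod 4 = 2; smallest s = (2 - 3) mod 4 = 3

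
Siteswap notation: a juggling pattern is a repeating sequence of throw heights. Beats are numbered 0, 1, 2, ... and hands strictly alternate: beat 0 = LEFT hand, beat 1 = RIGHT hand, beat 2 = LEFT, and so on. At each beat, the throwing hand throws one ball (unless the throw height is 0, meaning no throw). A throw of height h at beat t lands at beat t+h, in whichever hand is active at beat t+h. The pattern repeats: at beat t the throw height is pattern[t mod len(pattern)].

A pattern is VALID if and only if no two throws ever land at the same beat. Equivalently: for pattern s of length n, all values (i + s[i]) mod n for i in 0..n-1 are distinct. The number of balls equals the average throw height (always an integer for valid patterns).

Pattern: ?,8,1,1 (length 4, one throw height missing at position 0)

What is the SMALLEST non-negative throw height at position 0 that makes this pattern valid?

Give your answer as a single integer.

Answer: 2

Derivation:
i=0: s[i]=? (unknown)
i=1: (1 + 8) mod 4 = 1
i=2: (2 + 1) mod 4 = 3
i=3: (3 + 1) mod 4 = 0
Known residues: [0, 1, 3]; need a permutation of 0..3, so missing residue r = 2
Need (0 + s) mod 4 = 2; smallest s = (2 - 0) mod 4 = 2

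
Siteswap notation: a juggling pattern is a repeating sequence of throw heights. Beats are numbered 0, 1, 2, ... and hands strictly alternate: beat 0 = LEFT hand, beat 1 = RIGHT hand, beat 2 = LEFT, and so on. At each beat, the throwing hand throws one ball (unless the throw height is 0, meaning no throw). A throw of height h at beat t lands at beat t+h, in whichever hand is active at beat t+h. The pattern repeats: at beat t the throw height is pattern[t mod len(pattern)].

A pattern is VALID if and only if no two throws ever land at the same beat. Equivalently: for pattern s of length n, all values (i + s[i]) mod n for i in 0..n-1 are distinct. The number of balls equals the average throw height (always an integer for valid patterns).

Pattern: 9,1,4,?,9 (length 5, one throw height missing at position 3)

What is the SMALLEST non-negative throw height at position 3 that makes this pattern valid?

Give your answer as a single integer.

i=0: (0 + 9) mod 5 = 4
i=1: (1 + 1) mod 5 = 2
i=2: (2 + 4) mod 5 = 1
i=3: s[i]=? (unknown)
i=4: (4 + 9) mod 5 = 3
Known residues: [1, 2, 3, 4]; need a permutation of 0..4, so missing residue r = 0
Need (3 + s) mod 5 = 0; smallest s = (0 - 3) mod 5 = 2

Answer: 2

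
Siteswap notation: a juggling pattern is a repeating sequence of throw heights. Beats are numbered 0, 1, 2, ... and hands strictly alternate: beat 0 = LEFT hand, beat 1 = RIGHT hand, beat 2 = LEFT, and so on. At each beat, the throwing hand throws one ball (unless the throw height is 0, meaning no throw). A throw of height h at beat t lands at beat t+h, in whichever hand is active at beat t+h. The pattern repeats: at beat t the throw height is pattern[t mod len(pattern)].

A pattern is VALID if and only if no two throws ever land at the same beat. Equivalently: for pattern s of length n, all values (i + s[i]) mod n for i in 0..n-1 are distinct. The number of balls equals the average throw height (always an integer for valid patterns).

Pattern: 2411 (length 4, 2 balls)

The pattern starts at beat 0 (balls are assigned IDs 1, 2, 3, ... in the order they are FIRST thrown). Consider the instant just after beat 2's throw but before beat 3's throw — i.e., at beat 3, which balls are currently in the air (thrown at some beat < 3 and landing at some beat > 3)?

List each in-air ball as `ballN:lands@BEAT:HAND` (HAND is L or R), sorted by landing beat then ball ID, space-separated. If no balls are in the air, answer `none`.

Beat 0 (L): throw ball1 h=2 -> lands@2:L; in-air after throw: [b1@2:L]
Beat 1 (R): throw ball2 h=4 -> lands@5:R; in-air after throw: [b1@2:L b2@5:R]
Beat 2 (L): throw ball1 h=1 -> lands@3:R; in-air after throw: [b1@3:R b2@5:R]
Beat 3 (R): throw ball1 h=1 -> lands@4:L; in-air after throw: [b1@4:L b2@5:R]

Answer: ball2:lands@5:R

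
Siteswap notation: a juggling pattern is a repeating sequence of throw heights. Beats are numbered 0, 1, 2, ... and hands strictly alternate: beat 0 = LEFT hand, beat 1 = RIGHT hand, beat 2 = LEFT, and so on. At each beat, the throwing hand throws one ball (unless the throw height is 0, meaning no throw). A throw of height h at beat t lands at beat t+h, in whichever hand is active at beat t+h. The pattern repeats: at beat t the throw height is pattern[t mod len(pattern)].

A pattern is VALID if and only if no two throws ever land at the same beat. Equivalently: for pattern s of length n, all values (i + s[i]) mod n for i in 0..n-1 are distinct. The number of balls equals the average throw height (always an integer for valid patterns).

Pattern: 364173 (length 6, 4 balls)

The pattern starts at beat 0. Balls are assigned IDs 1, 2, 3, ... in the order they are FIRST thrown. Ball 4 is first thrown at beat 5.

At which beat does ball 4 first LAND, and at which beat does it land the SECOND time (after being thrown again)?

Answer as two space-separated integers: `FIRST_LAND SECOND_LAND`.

Beat 0 (L): throw ball1 h=3 -> lands@3:R; in-air after throw: [b1@3:R]
Beat 1 (R): throw ball2 h=6 -> lands@7:R; in-air after throw: [b1@3:R b2@7:R]
Beat 2 (L): throw ball3 h=4 -> lands@6:L; in-air after throw: [b1@3:R b3@6:L b2@7:R]
Beat 3 (R): throw ball1 h=1 -> lands@4:L; in-air after throw: [b1@4:L b3@6:L b2@7:R]
Beat 4 (L): throw ball1 h=7 -> lands@11:R; in-air after throw: [b3@6:L b2@7:R b1@11:R]
Beat 5 (R): throw ball4 h=3 -> lands@8:L; in-air after throw: [b3@6:L b2@7:R b4@8:L b1@11:R]
Beat 6 (L): throw ball3 h=3 -> lands@9:R; in-air after throw: [b2@7:R b4@8:L b3@9:R b1@11:R]
Beat 7 (R): throw ball2 h=6 -> lands@13:R; in-air after throw: [b4@8:L b3@9:R b1@11:R b2@13:R]
Beat 8 (L): throw ball4 h=4 -> lands@12:L; in-air after throw: [b3@9:R b1@11:R b4@12:L b2@13:R]
Beat 9 (R): throw ball3 h=1 -> lands@10:L; in-air after throw: [b3@10:L b1@11:R b4@12:L b2@13:R]
Beat 10 (L): throw ball3 h=7 -> lands@17:R; in-air after throw: [b1@11:R b4@12:L b2@13:R b3@17:R]
Beat 11 (R): throw ball1 h=3 -> lands@14:L; in-air after throw: [b4@12:L b2@13:R b1@14:L b3@17:R]
Beat 12 (L): throw ball4 h=3 -> lands@15:R; in-air after throw: [b2@13:R b1@14:L b4@15:R b3@17:R]
Ball 4: thrown@5 h=3 -> first land @8; rethrown@8 h=4 -> second land @12

Answer: 8 12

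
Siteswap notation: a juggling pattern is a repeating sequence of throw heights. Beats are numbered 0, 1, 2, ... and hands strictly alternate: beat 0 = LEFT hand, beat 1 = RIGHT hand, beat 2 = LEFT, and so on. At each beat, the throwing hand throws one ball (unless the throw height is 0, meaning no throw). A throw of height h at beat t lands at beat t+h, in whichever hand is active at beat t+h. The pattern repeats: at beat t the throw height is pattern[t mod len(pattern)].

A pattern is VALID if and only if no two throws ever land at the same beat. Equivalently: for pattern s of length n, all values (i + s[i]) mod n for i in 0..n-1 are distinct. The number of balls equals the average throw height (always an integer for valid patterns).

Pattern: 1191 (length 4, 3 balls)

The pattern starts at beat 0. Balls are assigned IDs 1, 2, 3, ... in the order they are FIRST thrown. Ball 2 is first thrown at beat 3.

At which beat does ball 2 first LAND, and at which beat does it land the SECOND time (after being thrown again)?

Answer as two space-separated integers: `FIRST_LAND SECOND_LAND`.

Beat 0 (L): throw ball1 h=1 -> lands@1:R; in-air after throw: [b1@1:R]
Beat 1 (R): throw ball1 h=1 -> lands@2:L; in-air after throw: [b1@2:L]
Beat 2 (L): throw ball1 h=9 -> lands@11:R; in-air after throw: [b1@11:R]
Beat 3 (R): throw ball2 h=1 -> lands@4:L; in-air after throw: [b2@4:L b1@11:R]
Beat 4 (L): throw ball2 h=1 -> lands@5:R; in-air after throw: [b2@5:R b1@11:R]
Beat 5 (R): throw ball2 h=1 -> lands@6:L; in-air after throw: [b2@6:L b1@11:R]
Ball 2: thrown@3 h=1 -> first land @4; rethrown@4 h=1 -> second land @5

Answer: 4 5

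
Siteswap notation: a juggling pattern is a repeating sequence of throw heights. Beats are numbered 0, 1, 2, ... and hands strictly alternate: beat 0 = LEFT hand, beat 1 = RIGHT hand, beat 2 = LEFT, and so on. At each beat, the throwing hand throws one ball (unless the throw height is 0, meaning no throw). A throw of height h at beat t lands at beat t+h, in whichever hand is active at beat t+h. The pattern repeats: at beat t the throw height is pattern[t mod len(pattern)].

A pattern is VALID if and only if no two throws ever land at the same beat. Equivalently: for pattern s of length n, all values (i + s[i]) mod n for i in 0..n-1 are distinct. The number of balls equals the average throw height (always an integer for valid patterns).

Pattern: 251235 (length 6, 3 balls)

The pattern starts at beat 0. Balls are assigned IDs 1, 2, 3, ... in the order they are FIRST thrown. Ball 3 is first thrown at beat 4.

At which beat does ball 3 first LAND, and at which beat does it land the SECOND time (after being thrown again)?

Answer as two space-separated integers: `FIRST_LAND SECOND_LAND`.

Beat 0 (L): throw ball1 h=2 -> lands@2:L; in-air after throw: [b1@2:L]
Beat 1 (R): throw ball2 h=5 -> lands@6:L; in-air after throw: [b1@2:L b2@6:L]
Beat 2 (L): throw ball1 h=1 -> lands@3:R; in-air after throw: [b1@3:R b2@6:L]
Beat 3 (R): throw ball1 h=2 -> lands@5:R; in-air after throw: [b1@5:R b2@6:L]
Beat 4 (L): throw ball3 h=3 -> lands@7:R; in-air after throw: [b1@5:R b2@6:L b3@7:R]
Beat 5 (R): throw ball1 h=5 -> lands@10:L; in-air after throw: [b2@6:L b3@7:R b1@10:L]
Beat 6 (L): throw ball2 h=2 -> lands@8:L; in-air after throw: [b3@7:R b2@8:L b1@10:L]
Beat 7 (R): throw ball3 h=5 -> lands@12:L; in-air after throw: [b2@8:L b1@10:L b3@12:L]
Beat 8 (L): throw ball2 h=1 -> lands@9:R; in-air after throw: [b2@9:R b1@10:L b3@12:L]
Beat 9 (R): throw ball2 h=2 -> lands@11:R; in-air after throw: [b1@10:L b2@11:R b3@12:L]
Beat 10 (L): throw ball1 h=3 -> lands@13:R; in-air after throw: [b2@11:R b3@12:L b1@13:R]
Beat 11 (R): throw ball2 h=5 -> lands@16:L; in-air after throw: [b3@12:L b1@13:R b2@16:L]
Beat 12 (L): throw ball3 h=2 -> lands@14:L; in-air after throw: [b1@13:R b3@14:L b2@16:L]
Ball 3: thrown@4 h=3 -> first land @7; rethrown@7 h=5 -> second land @12

Answer: 7 12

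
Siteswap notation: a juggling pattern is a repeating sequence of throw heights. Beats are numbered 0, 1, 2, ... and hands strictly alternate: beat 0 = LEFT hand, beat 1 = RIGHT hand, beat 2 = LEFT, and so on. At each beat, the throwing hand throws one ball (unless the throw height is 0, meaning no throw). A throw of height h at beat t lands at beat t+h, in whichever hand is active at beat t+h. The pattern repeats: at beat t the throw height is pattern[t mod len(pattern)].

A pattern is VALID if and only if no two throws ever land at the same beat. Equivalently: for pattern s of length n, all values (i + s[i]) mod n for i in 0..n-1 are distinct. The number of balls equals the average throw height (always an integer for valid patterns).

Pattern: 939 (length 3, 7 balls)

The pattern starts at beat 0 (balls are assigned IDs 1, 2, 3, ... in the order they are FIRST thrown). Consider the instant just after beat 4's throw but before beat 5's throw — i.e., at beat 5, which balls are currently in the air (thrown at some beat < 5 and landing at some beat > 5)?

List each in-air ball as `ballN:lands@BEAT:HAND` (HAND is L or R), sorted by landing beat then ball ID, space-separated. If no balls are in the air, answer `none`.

Answer: ball2:lands@7:R ball1:lands@9:R ball3:lands@11:R ball4:lands@12:L

Derivation:
Beat 0 (L): throw ball1 h=9 -> lands@9:R; in-air after throw: [b1@9:R]
Beat 1 (R): throw ball2 h=3 -> lands@4:L; in-air after throw: [b2@4:L b1@9:R]
Beat 2 (L): throw ball3 h=9 -> lands@11:R; in-air after throw: [b2@4:L b1@9:R b3@11:R]
Beat 3 (R): throw ball4 h=9 -> lands@12:L; in-air after throw: [b2@4:L b1@9:R b3@11:R b4@12:L]
Beat 4 (L): throw ball2 h=3 -> lands@7:R; in-air after throw: [b2@7:R b1@9:R b3@11:R b4@12:L]
Beat 5 (R): throw ball5 h=9 -> lands@14:L; in-air after throw: [b2@7:R b1@9:R b3@11:R b4@12:L b5@14:L]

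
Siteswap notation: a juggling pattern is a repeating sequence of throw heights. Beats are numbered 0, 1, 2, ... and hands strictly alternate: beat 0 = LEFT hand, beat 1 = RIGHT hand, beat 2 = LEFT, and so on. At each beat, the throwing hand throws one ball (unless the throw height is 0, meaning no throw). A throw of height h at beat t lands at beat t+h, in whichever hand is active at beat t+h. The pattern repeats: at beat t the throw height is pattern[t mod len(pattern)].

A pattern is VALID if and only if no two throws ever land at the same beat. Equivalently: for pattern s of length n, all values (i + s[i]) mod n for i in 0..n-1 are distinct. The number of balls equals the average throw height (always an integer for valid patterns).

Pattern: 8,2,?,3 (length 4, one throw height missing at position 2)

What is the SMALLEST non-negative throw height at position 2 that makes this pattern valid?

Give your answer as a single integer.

Answer: 3

Derivation:
i=0: (0 + 8) mod 4 = 0
i=1: (1 + 2) mod 4 = 3
i=2: s[i]=? (unknown)
i=3: (3 + 3) mod 4 = 2
Known residues: [0, 2, 3]; need a permutation of 0..3, so missing residue r = 1
Need (2 + s) mod 4 = 1; smallest s = (1 - 2) mod 4 = 3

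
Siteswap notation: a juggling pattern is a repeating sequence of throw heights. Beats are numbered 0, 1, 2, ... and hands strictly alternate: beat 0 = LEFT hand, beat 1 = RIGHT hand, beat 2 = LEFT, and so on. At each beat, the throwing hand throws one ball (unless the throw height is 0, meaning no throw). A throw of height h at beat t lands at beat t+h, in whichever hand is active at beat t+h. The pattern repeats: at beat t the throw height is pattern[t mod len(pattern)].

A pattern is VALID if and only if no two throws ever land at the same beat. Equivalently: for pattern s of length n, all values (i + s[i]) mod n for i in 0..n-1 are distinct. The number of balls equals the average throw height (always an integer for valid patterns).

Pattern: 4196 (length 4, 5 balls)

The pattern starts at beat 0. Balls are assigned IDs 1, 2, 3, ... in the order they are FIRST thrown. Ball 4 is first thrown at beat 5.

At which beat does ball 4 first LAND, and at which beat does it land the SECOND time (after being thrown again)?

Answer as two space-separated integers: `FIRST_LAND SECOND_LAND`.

Beat 0 (L): throw ball1 h=4 -> lands@4:L; in-air after throw: [b1@4:L]
Beat 1 (R): throw ball2 h=1 -> lands@2:L; in-air after throw: [b2@2:L b1@4:L]
Beat 2 (L): throw ball2 h=9 -> lands@11:R; in-air after throw: [b1@4:L b2@11:R]
Beat 3 (R): throw ball3 h=6 -> lands@9:R; in-air after throw: [b1@4:L b3@9:R b2@11:R]
Beat 4 (L): throw ball1 h=4 -> lands@8:L; in-air after throw: [b1@8:L b3@9:R b2@11:R]
Beat 5 (R): throw ball4 h=1 -> lands@6:L; in-air after throw: [b4@6:L b1@8:L b3@9:R b2@11:R]
Beat 6 (L): throw ball4 h=9 -> lands@15:R; in-air after throw: [b1@8:L b3@9:R b2@11:R b4@15:R]
Beat 7 (R): throw ball5 h=6 -> lands@13:R; in-air after throw: [b1@8:L b3@9:R b2@11:R b5@13:R b4@15:R]
Beat 8 (L): throw ball1 h=4 -> lands@12:L; in-air after throw: [b3@9:R b2@11:R b1@12:L b5@13:R b4@15:R]
Beat 9 (R): throw ball3 h=1 -> lands@10:L; in-air after throw: [b3@10:L b2@11:R b1@12:L b5@13:R b4@15:R]
Beat 10 (L): throw ball3 h=9 -> lands@19:R; in-air after throw: [b2@11:R b1@12:L b5@13:R b4@15:R b3@19:R]
Beat 11 (R): throw ball2 h=6 -> lands@17:R; in-air after throw: [b1@12:L b5@13:R b4@15:R b2@17:R b3@19:R]
Beat 12 (L): throw ball1 h=4 -> lands@16:L; in-air after throw: [b5@13:R b4@15:R b1@16:L b2@17:R b3@19:R]
Beat 13 (R): throw ball5 h=1 -> lands@14:L; in-air after throw: [b5@14:L b4@15:R b1@16:L b2@17:R b3@19:R]
Beat 14 (L): throw ball5 h=9 -> lands@23:R; in-air after throw: [b4@15:R b1@16:L b2@17:R b3@19:R b5@23:R]
Beat 15 (R): throw ball4 h=6 -> lands@21:R; in-air after throw: [b1@16:L b2@17:R b3@19:R b4@21:R b5@23:R]
Ball 4: thrown@5 h=1 -> first land @6; rethrown@6 h=9 -> second land @15

Answer: 6 15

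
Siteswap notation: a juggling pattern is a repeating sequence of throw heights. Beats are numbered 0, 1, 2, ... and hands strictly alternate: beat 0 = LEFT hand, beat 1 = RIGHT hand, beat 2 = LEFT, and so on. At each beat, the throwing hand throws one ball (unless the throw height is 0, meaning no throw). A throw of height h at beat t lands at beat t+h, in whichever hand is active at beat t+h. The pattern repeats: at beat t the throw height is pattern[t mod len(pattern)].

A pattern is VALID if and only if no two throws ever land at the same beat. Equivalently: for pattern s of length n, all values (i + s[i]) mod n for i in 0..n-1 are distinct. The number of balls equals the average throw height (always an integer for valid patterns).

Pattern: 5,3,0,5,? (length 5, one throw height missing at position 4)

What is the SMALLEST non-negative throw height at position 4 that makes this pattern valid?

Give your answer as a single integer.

Answer: 2

Derivation:
i=0: (0 + 5) mod 5 = 0
i=1: (1 + 3) mod 5 = 4
i=2: (2 + 0) mod 5 = 2
i=3: (3 + 5) mod 5 = 3
i=4: s[i]=? (unknown)
Known residues: [0, 2, 3, 4]; need a permutation of 0..4, so missing residue r = 1
Need (4 + s) mod 5 = 1; smallest s = (1 - 4) mod 5 = 2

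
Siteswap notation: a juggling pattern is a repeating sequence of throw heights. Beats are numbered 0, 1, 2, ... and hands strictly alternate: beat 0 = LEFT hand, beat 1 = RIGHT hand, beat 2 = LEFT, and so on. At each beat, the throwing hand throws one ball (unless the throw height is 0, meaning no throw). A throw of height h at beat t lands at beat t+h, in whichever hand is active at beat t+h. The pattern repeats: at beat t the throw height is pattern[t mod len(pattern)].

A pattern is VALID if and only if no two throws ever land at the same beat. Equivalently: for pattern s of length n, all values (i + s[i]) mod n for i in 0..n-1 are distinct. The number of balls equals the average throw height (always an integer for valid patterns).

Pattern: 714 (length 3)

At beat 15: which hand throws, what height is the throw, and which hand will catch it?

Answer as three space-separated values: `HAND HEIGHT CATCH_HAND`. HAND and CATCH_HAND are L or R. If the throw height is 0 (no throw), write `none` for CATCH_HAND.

Beat 15: 15 mod 2 = 1, so hand = R
Throw height = pattern[15 mod 3] = pattern[0] = 7
Lands at beat 15+7=22, 22 mod 2 = 0, so catch hand = L

Answer: R 7 L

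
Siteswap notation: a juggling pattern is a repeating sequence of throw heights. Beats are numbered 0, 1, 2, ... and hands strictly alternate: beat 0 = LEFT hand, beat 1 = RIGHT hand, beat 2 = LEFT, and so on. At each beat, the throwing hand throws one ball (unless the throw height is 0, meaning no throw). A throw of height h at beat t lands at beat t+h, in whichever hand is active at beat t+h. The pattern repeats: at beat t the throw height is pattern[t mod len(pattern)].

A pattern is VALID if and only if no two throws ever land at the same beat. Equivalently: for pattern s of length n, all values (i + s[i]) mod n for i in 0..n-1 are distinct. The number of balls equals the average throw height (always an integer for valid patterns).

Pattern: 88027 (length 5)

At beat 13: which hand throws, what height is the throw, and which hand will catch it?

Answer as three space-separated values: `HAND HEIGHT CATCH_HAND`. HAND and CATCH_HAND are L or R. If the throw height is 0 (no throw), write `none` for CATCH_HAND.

Beat 13: 13 mod 2 = 1, so hand = R
Throw height = pattern[13 mod 5] = pattern[3] = 2
Lands at beat 13+2=15, 15 mod 2 = 1, so catch hand = R

Answer: R 2 R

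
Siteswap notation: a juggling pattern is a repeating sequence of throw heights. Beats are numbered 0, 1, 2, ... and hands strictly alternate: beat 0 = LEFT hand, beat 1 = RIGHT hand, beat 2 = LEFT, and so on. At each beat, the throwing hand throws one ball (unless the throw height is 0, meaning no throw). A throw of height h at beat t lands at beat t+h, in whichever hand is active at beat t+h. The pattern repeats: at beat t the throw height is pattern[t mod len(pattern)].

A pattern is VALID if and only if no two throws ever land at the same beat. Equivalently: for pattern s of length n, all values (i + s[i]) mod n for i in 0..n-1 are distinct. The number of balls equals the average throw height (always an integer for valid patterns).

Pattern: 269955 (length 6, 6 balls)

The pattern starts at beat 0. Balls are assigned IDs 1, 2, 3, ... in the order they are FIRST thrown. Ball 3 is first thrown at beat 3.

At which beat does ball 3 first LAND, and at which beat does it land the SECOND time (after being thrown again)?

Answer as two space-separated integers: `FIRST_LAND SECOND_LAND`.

Answer: 12 14

Derivation:
Beat 0 (L): throw ball1 h=2 -> lands@2:L; in-air after throw: [b1@2:L]
Beat 1 (R): throw ball2 h=6 -> lands@7:R; in-air after throw: [b1@2:L b2@7:R]
Beat 2 (L): throw ball1 h=9 -> lands@11:R; in-air after throw: [b2@7:R b1@11:R]
Beat 3 (R): throw ball3 h=9 -> lands@12:L; in-air after throw: [b2@7:R b1@11:R b3@12:L]
Beat 4 (L): throw ball4 h=5 -> lands@9:R; in-air after throw: [b2@7:R b4@9:R b1@11:R b3@12:L]
Beat 5 (R): throw ball5 h=5 -> lands@10:L; in-air after throw: [b2@7:R b4@9:R b5@10:L b1@11:R b3@12:L]
Beat 6 (L): throw ball6 h=2 -> lands@8:L; in-air after throw: [b2@7:R b6@8:L b4@9:R b5@10:L b1@11:R b3@12:L]
Beat 7 (R): throw ball2 h=6 -> lands@13:R; in-air after throw: [b6@8:L b4@9:R b5@10:L b1@11:R b3@12:L b2@13:R]
Beat 8 (L): throw ball6 h=9 -> lands@17:R; in-air after throw: [b4@9:R b5@10:L b1@11:R b3@12:L b2@13:R b6@17:R]
Beat 9 (R): throw ball4 h=9 -> lands@18:L; in-air after throw: [b5@10:L b1@11:R b3@12:L b2@13:R b6@17:R b4@18:L]
Beat 10 (L): throw ball5 h=5 -> lands@15:R; in-air after throw: [b1@11:R b3@12:L b2@13:R b5@15:R b6@17:R b4@18:L]
Beat 11 (R): throw ball1 h=5 -> lands@16:L; in-air after throw: [b3@12:L b2@13:R b5@15:R b1@16:L b6@17:R b4@18:L]
Beat 12 (L): throw ball3 h=2 -> lands@14:L; in-air after throw: [b2@13:R b3@14:L b5@15:R b1@16:L b6@17:R b4@18:L]
Beat 13 (R): throw ball2 h=6 -> lands@19:R; in-air after throw: [b3@14:L b5@15:R b1@16:L b6@17:R b4@18:L b2@19:R]
Beat 14 (L): throw ball3 h=9 -> lands@23:R; in-air after throw: [b5@15:R b1@16:L b6@17:R b4@18:L b2@19:R b3@23:R]
Ball 3: thrown@3 h=9 -> first land @12; rethrown@12 h=2 -> second land @14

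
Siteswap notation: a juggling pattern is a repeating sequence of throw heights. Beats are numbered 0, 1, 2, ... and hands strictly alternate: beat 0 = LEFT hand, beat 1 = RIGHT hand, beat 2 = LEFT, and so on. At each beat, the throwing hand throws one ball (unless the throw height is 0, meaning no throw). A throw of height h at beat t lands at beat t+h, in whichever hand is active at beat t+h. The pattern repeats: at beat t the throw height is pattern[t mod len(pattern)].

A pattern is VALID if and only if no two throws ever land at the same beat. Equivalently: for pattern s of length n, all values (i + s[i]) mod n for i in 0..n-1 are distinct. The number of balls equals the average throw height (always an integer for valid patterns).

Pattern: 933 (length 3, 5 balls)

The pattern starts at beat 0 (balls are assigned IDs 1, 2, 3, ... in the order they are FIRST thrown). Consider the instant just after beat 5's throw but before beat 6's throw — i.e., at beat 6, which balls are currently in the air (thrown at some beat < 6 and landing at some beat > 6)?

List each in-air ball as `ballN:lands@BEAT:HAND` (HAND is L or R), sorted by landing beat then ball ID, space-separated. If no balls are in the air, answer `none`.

Answer: ball2:lands@7:R ball3:lands@8:L ball1:lands@9:R ball4:lands@12:L

Derivation:
Beat 0 (L): throw ball1 h=9 -> lands@9:R; in-air after throw: [b1@9:R]
Beat 1 (R): throw ball2 h=3 -> lands@4:L; in-air after throw: [b2@4:L b1@9:R]
Beat 2 (L): throw ball3 h=3 -> lands@5:R; in-air after throw: [b2@4:L b3@5:R b1@9:R]
Beat 3 (R): throw ball4 h=9 -> lands@12:L; in-air after throw: [b2@4:L b3@5:R b1@9:R b4@12:L]
Beat 4 (L): throw ball2 h=3 -> lands@7:R; in-air after throw: [b3@5:R b2@7:R b1@9:R b4@12:L]
Beat 5 (R): throw ball3 h=3 -> lands@8:L; in-air after throw: [b2@7:R b3@8:L b1@9:R b4@12:L]
Beat 6 (L): throw ball5 h=9 -> lands@15:R; in-air after throw: [b2@7:R b3@8:L b1@9:R b4@12:L b5@15:R]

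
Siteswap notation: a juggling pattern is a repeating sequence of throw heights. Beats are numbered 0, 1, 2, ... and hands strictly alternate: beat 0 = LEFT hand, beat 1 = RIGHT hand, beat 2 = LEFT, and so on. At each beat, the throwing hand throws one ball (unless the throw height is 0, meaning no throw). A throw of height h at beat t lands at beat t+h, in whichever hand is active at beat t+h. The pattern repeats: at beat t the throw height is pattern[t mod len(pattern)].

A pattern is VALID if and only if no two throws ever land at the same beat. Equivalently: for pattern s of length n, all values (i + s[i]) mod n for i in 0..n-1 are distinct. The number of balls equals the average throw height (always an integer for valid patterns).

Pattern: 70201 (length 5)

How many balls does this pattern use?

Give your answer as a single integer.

Pattern = [7, 0, 2, 0, 1], length n = 5
  position 0: throw height = 7, running sum = 7
  position 1: throw height = 0, running sum = 7
  position 2: throw height = 2, running sum = 9
  position 3: throw height = 0, running sum = 9
  position 4: throw height = 1, running sum = 10
Total sum = 10; balls = sum / n = 10 / 5 = 2

Answer: 2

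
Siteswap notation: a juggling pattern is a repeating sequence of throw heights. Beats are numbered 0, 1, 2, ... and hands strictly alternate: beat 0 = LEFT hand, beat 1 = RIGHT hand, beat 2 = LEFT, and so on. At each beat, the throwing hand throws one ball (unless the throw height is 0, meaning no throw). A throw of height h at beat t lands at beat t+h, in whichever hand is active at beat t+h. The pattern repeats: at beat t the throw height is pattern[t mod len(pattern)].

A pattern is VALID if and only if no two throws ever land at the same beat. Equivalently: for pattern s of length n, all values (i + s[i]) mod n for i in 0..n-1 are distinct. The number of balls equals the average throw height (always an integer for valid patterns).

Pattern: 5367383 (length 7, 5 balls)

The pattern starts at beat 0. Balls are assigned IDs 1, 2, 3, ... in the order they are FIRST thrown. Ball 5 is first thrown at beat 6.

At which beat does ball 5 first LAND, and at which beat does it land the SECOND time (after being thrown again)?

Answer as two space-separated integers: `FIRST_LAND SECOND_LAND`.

Answer: 9 15

Derivation:
Beat 0 (L): throw ball1 h=5 -> lands@5:R; in-air after throw: [b1@5:R]
Beat 1 (R): throw ball2 h=3 -> lands@4:L; in-air after throw: [b2@4:L b1@5:R]
Beat 2 (L): throw ball3 h=6 -> lands@8:L; in-air after throw: [b2@4:L b1@5:R b3@8:L]
Beat 3 (R): throw ball4 h=7 -> lands@10:L; in-air after throw: [b2@4:L b1@5:R b3@8:L b4@10:L]
Beat 4 (L): throw ball2 h=3 -> lands@7:R; in-air after throw: [b1@5:R b2@7:R b3@8:L b4@10:L]
Beat 5 (R): throw ball1 h=8 -> lands@13:R; in-air after throw: [b2@7:R b3@8:L b4@10:L b1@13:R]
Beat 6 (L): throw ball5 h=3 -> lands@9:R; in-air after throw: [b2@7:R b3@8:L b5@9:R b4@10:L b1@13:R]
Beat 7 (R): throw ball2 h=5 -> lands@12:L; in-air after throw: [b3@8:L b5@9:R b4@10:L b2@12:L b1@13:R]
Beat 8 (L): throw ball3 h=3 -> lands@11:R; in-air after throw: [b5@9:R b4@10:L b3@11:R b2@12:L b1@13:R]
Beat 9 (R): throw ball5 h=6 -> lands@15:R; in-air after throw: [b4@10:L b3@11:R b2@12:L b1@13:R b5@15:R]
Beat 10 (L): throw ball4 h=7 -> lands@17:R; in-air after throw: [b3@11:R b2@12:L b1@13:R b5@15:R b4@17:R]
Beat 11 (R): throw ball3 h=3 -> lands@14:L; in-air after throw: [b2@12:L b1@13:R b3@14:L b5@15:R b4@17:R]
Beat 12 (L): throw ball2 h=8 -> lands@20:L; in-air after throw: [b1@13:R b3@14:L b5@15:R b4@17:R b2@20:L]
Beat 13 (R): throw ball1 h=3 -> lands@16:L; in-air after throw: [b3@14:L b5@15:R b1@16:L b4@17:R b2@20:L]
Beat 14 (L): throw ball3 h=5 -> lands@19:R; in-air after throw: [b5@15:R b1@16:L b4@17:R b3@19:R b2@20:L]
Beat 15 (R): throw ball5 h=3 -> lands@18:L; in-air after throw: [b1@16:L b4@17:R b5@18:L b3@19:R b2@20:L]
Ball 5: thrown@6 h=3 -> first land @9; rethrown@9 h=6 -> second land @15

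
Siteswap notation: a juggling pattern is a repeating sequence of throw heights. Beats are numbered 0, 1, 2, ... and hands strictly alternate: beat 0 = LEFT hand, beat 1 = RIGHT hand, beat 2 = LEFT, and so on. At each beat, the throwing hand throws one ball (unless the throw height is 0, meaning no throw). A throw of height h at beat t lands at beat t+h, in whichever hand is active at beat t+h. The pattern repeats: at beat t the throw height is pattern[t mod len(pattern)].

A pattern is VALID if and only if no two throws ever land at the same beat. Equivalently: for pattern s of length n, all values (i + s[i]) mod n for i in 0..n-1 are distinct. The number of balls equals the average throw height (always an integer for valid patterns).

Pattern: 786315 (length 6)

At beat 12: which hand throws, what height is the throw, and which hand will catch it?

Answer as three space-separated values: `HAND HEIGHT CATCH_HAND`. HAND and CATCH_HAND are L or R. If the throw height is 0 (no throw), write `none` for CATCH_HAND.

Answer: L 7 R

Derivation:
Beat 12: 12 mod 2 = 0, so hand = L
Throw height = pattern[12 mod 6] = pattern[0] = 7
Lands at beat 12+7=19, 19 mod 2 = 1, so catch hand = R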